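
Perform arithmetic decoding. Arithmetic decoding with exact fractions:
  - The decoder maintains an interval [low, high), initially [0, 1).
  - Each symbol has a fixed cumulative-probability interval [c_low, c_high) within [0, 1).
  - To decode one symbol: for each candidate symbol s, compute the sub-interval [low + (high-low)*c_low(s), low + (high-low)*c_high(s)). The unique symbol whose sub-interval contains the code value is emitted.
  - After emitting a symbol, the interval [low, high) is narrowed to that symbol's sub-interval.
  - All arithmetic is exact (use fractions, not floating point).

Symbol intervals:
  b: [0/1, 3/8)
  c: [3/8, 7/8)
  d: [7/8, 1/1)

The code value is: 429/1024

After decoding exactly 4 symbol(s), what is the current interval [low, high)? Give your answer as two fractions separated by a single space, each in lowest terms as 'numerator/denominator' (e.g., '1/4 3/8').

Step 1: interval [0/1, 1/1), width = 1/1 - 0/1 = 1/1
  'b': [0/1 + 1/1*0/1, 0/1 + 1/1*3/8) = [0/1, 3/8)
  'c': [0/1 + 1/1*3/8, 0/1 + 1/1*7/8) = [3/8, 7/8) <- contains code 429/1024
  'd': [0/1 + 1/1*7/8, 0/1 + 1/1*1/1) = [7/8, 1/1)
  emit 'c', narrow to [3/8, 7/8)
Step 2: interval [3/8, 7/8), width = 7/8 - 3/8 = 1/2
  'b': [3/8 + 1/2*0/1, 3/8 + 1/2*3/8) = [3/8, 9/16) <- contains code 429/1024
  'c': [3/8 + 1/2*3/8, 3/8 + 1/2*7/8) = [9/16, 13/16)
  'd': [3/8 + 1/2*7/8, 3/8 + 1/2*1/1) = [13/16, 7/8)
  emit 'b', narrow to [3/8, 9/16)
Step 3: interval [3/8, 9/16), width = 9/16 - 3/8 = 3/16
  'b': [3/8 + 3/16*0/1, 3/8 + 3/16*3/8) = [3/8, 57/128) <- contains code 429/1024
  'c': [3/8 + 3/16*3/8, 3/8 + 3/16*7/8) = [57/128, 69/128)
  'd': [3/8 + 3/16*7/8, 3/8 + 3/16*1/1) = [69/128, 9/16)
  emit 'b', narrow to [3/8, 57/128)
Step 4: interval [3/8, 57/128), width = 57/128 - 3/8 = 9/128
  'b': [3/8 + 9/128*0/1, 3/8 + 9/128*3/8) = [3/8, 411/1024)
  'c': [3/8 + 9/128*3/8, 3/8 + 9/128*7/8) = [411/1024, 447/1024) <- contains code 429/1024
  'd': [3/8 + 9/128*7/8, 3/8 + 9/128*1/1) = [447/1024, 57/128)
  emit 'c', narrow to [411/1024, 447/1024)

Answer: 411/1024 447/1024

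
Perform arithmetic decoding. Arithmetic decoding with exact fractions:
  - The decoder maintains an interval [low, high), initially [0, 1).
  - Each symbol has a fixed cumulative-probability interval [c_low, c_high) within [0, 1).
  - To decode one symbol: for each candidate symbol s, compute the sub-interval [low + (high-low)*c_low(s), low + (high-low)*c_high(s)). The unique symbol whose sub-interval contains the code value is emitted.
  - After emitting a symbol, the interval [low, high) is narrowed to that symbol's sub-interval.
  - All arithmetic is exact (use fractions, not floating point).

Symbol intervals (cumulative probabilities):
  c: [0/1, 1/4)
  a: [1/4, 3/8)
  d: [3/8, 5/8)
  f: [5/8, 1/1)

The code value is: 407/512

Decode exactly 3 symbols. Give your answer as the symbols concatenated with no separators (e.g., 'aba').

Answer: fda

Derivation:
Step 1: interval [0/1, 1/1), width = 1/1 - 0/1 = 1/1
  'c': [0/1 + 1/1*0/1, 0/1 + 1/1*1/4) = [0/1, 1/4)
  'a': [0/1 + 1/1*1/4, 0/1 + 1/1*3/8) = [1/4, 3/8)
  'd': [0/1 + 1/1*3/8, 0/1 + 1/1*5/8) = [3/8, 5/8)
  'f': [0/1 + 1/1*5/8, 0/1 + 1/1*1/1) = [5/8, 1/1) <- contains code 407/512
  emit 'f', narrow to [5/8, 1/1)
Step 2: interval [5/8, 1/1), width = 1/1 - 5/8 = 3/8
  'c': [5/8 + 3/8*0/1, 5/8 + 3/8*1/4) = [5/8, 23/32)
  'a': [5/8 + 3/8*1/4, 5/8 + 3/8*3/8) = [23/32, 49/64)
  'd': [5/8 + 3/8*3/8, 5/8 + 3/8*5/8) = [49/64, 55/64) <- contains code 407/512
  'f': [5/8 + 3/8*5/8, 5/8 + 3/8*1/1) = [55/64, 1/1)
  emit 'd', narrow to [49/64, 55/64)
Step 3: interval [49/64, 55/64), width = 55/64 - 49/64 = 3/32
  'c': [49/64 + 3/32*0/1, 49/64 + 3/32*1/4) = [49/64, 101/128)
  'a': [49/64 + 3/32*1/4, 49/64 + 3/32*3/8) = [101/128, 205/256) <- contains code 407/512
  'd': [49/64 + 3/32*3/8, 49/64 + 3/32*5/8) = [205/256, 211/256)
  'f': [49/64 + 3/32*5/8, 49/64 + 3/32*1/1) = [211/256, 55/64)
  emit 'a', narrow to [101/128, 205/256)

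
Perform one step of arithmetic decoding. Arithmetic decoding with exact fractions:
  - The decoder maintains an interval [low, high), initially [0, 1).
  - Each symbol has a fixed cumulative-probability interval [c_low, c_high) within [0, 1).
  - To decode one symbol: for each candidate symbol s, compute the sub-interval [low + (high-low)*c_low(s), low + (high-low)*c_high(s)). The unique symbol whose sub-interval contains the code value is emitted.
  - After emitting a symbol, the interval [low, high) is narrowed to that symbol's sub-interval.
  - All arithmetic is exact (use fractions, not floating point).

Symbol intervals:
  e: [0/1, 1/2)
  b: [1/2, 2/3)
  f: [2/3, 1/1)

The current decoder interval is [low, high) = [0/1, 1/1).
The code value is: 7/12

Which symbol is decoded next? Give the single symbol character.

Answer: b

Derivation:
Interval width = high − low = 1/1 − 0/1 = 1/1
Scaled code = (code − low) / width = (7/12 − 0/1) / 1/1 = 7/12
  e: [0/1, 1/2) 
  b: [1/2, 2/3) ← scaled code falls here ✓
  f: [2/3, 1/1) 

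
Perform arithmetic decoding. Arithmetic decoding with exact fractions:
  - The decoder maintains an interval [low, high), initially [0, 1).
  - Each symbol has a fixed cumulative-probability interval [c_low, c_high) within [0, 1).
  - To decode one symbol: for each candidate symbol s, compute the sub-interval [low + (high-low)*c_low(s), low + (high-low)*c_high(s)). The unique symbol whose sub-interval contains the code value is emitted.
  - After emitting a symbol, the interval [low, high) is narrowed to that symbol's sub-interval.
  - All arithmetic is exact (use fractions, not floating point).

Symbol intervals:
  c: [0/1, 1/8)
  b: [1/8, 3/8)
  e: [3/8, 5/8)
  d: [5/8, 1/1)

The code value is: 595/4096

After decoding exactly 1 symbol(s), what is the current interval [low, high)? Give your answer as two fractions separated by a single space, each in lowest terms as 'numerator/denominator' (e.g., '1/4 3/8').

Step 1: interval [0/1, 1/1), width = 1/1 - 0/1 = 1/1
  'c': [0/1 + 1/1*0/1, 0/1 + 1/1*1/8) = [0/1, 1/8)
  'b': [0/1 + 1/1*1/8, 0/1 + 1/1*3/8) = [1/8, 3/8) <- contains code 595/4096
  'e': [0/1 + 1/1*3/8, 0/1 + 1/1*5/8) = [3/8, 5/8)
  'd': [0/1 + 1/1*5/8, 0/1 + 1/1*1/1) = [5/8, 1/1)
  emit 'b', narrow to [1/8, 3/8)

Answer: 1/8 3/8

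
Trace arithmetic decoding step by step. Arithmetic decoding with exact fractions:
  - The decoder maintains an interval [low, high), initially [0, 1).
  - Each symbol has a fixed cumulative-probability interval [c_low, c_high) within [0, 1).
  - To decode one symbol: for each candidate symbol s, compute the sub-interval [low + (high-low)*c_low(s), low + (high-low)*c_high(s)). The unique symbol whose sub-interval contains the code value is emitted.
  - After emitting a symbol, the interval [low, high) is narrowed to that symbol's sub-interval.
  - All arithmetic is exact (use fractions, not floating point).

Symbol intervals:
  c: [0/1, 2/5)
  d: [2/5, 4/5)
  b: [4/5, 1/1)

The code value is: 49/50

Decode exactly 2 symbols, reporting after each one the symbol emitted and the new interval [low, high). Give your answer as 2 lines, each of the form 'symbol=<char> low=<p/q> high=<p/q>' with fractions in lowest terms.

Step 1: interval [0/1, 1/1), width = 1/1 - 0/1 = 1/1
  'c': [0/1 + 1/1*0/1, 0/1 + 1/1*2/5) = [0/1, 2/5)
  'd': [0/1 + 1/1*2/5, 0/1 + 1/1*4/5) = [2/5, 4/5)
  'b': [0/1 + 1/1*4/5, 0/1 + 1/1*1/1) = [4/5, 1/1) <- contains code 49/50
  emit 'b', narrow to [4/5, 1/1)
Step 2: interval [4/5, 1/1), width = 1/1 - 4/5 = 1/5
  'c': [4/5 + 1/5*0/1, 4/5 + 1/5*2/5) = [4/5, 22/25)
  'd': [4/5 + 1/5*2/5, 4/5 + 1/5*4/5) = [22/25, 24/25)
  'b': [4/5 + 1/5*4/5, 4/5 + 1/5*1/1) = [24/25, 1/1) <- contains code 49/50
  emit 'b', narrow to [24/25, 1/1)

Answer: symbol=b low=4/5 high=1/1
symbol=b low=24/25 high=1/1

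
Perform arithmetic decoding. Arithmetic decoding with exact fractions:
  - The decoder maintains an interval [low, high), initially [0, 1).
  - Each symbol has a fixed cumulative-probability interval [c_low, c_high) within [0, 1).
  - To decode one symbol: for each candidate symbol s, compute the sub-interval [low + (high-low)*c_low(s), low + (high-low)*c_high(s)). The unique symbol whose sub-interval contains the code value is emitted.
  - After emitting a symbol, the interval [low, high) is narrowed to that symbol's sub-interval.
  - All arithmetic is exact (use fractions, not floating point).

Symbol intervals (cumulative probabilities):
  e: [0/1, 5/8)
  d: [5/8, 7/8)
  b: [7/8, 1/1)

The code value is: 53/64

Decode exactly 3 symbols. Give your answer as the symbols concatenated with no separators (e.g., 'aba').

Step 1: interval [0/1, 1/1), width = 1/1 - 0/1 = 1/1
  'e': [0/1 + 1/1*0/1, 0/1 + 1/1*5/8) = [0/1, 5/8)
  'd': [0/1 + 1/1*5/8, 0/1 + 1/1*7/8) = [5/8, 7/8) <- contains code 53/64
  'b': [0/1 + 1/1*7/8, 0/1 + 1/1*1/1) = [7/8, 1/1)
  emit 'd', narrow to [5/8, 7/8)
Step 2: interval [5/8, 7/8), width = 7/8 - 5/8 = 1/4
  'e': [5/8 + 1/4*0/1, 5/8 + 1/4*5/8) = [5/8, 25/32)
  'd': [5/8 + 1/4*5/8, 5/8 + 1/4*7/8) = [25/32, 27/32) <- contains code 53/64
  'b': [5/8 + 1/4*7/8, 5/8 + 1/4*1/1) = [27/32, 7/8)
  emit 'd', narrow to [25/32, 27/32)
Step 3: interval [25/32, 27/32), width = 27/32 - 25/32 = 1/16
  'e': [25/32 + 1/16*0/1, 25/32 + 1/16*5/8) = [25/32, 105/128)
  'd': [25/32 + 1/16*5/8, 25/32 + 1/16*7/8) = [105/128, 107/128) <- contains code 53/64
  'b': [25/32 + 1/16*7/8, 25/32 + 1/16*1/1) = [107/128, 27/32)
  emit 'd', narrow to [105/128, 107/128)

Answer: ddd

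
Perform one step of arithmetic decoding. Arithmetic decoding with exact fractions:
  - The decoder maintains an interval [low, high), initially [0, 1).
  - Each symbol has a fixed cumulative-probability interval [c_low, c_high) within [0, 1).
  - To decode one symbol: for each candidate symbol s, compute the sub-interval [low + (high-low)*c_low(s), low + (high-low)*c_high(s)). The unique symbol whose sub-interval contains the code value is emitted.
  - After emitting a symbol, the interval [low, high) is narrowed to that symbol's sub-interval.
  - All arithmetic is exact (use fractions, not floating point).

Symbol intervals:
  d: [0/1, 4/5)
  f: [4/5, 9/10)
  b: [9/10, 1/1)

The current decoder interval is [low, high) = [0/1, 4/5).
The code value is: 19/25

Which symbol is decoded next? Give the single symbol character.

Interval width = high − low = 4/5 − 0/1 = 4/5
Scaled code = (code − low) / width = (19/25 − 0/1) / 4/5 = 19/20
  d: [0/1, 4/5) 
  f: [4/5, 9/10) 
  b: [9/10, 1/1) ← scaled code falls here ✓

Answer: b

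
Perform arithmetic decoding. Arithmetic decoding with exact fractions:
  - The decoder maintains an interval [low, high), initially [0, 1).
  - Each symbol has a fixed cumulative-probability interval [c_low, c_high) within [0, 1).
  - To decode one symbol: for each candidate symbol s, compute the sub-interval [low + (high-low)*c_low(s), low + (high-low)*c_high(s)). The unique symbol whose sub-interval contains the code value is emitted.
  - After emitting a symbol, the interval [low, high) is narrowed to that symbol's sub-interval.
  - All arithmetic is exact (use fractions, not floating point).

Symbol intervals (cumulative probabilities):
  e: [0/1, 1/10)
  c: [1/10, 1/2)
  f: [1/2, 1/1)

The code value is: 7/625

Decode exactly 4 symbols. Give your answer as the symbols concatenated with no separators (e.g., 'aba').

Answer: ecec

Derivation:
Step 1: interval [0/1, 1/1), width = 1/1 - 0/1 = 1/1
  'e': [0/1 + 1/1*0/1, 0/1 + 1/1*1/10) = [0/1, 1/10) <- contains code 7/625
  'c': [0/1 + 1/1*1/10, 0/1 + 1/1*1/2) = [1/10, 1/2)
  'f': [0/1 + 1/1*1/2, 0/1 + 1/1*1/1) = [1/2, 1/1)
  emit 'e', narrow to [0/1, 1/10)
Step 2: interval [0/1, 1/10), width = 1/10 - 0/1 = 1/10
  'e': [0/1 + 1/10*0/1, 0/1 + 1/10*1/10) = [0/1, 1/100)
  'c': [0/1 + 1/10*1/10, 0/1 + 1/10*1/2) = [1/100, 1/20) <- contains code 7/625
  'f': [0/1 + 1/10*1/2, 0/1 + 1/10*1/1) = [1/20, 1/10)
  emit 'c', narrow to [1/100, 1/20)
Step 3: interval [1/100, 1/20), width = 1/20 - 1/100 = 1/25
  'e': [1/100 + 1/25*0/1, 1/100 + 1/25*1/10) = [1/100, 7/500) <- contains code 7/625
  'c': [1/100 + 1/25*1/10, 1/100 + 1/25*1/2) = [7/500, 3/100)
  'f': [1/100 + 1/25*1/2, 1/100 + 1/25*1/1) = [3/100, 1/20)
  emit 'e', narrow to [1/100, 7/500)
Step 4: interval [1/100, 7/500), width = 7/500 - 1/100 = 1/250
  'e': [1/100 + 1/250*0/1, 1/100 + 1/250*1/10) = [1/100, 13/1250)
  'c': [1/100 + 1/250*1/10, 1/100 + 1/250*1/2) = [13/1250, 3/250) <- contains code 7/625
  'f': [1/100 + 1/250*1/2, 1/100 + 1/250*1/1) = [3/250, 7/500)
  emit 'c', narrow to [13/1250, 3/250)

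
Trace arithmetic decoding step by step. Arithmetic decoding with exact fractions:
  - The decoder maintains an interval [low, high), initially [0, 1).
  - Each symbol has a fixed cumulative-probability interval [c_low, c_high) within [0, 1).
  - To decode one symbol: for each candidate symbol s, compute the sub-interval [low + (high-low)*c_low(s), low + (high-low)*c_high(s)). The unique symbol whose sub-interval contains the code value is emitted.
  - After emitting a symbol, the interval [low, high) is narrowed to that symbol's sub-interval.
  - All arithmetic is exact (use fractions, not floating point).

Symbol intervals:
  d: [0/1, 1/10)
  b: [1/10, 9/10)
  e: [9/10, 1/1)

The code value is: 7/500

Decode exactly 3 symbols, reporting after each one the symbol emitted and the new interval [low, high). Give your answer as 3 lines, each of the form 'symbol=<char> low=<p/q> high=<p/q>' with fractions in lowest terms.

Answer: symbol=d low=0/1 high=1/10
symbol=b low=1/100 high=9/100
symbol=d low=1/100 high=9/500

Derivation:
Step 1: interval [0/1, 1/1), width = 1/1 - 0/1 = 1/1
  'd': [0/1 + 1/1*0/1, 0/1 + 1/1*1/10) = [0/1, 1/10) <- contains code 7/500
  'b': [0/1 + 1/1*1/10, 0/1 + 1/1*9/10) = [1/10, 9/10)
  'e': [0/1 + 1/1*9/10, 0/1 + 1/1*1/1) = [9/10, 1/1)
  emit 'd', narrow to [0/1, 1/10)
Step 2: interval [0/1, 1/10), width = 1/10 - 0/1 = 1/10
  'd': [0/1 + 1/10*0/1, 0/1 + 1/10*1/10) = [0/1, 1/100)
  'b': [0/1 + 1/10*1/10, 0/1 + 1/10*9/10) = [1/100, 9/100) <- contains code 7/500
  'e': [0/1 + 1/10*9/10, 0/1 + 1/10*1/1) = [9/100, 1/10)
  emit 'b', narrow to [1/100, 9/100)
Step 3: interval [1/100, 9/100), width = 9/100 - 1/100 = 2/25
  'd': [1/100 + 2/25*0/1, 1/100 + 2/25*1/10) = [1/100, 9/500) <- contains code 7/500
  'b': [1/100 + 2/25*1/10, 1/100 + 2/25*9/10) = [9/500, 41/500)
  'e': [1/100 + 2/25*9/10, 1/100 + 2/25*1/1) = [41/500, 9/100)
  emit 'd', narrow to [1/100, 9/500)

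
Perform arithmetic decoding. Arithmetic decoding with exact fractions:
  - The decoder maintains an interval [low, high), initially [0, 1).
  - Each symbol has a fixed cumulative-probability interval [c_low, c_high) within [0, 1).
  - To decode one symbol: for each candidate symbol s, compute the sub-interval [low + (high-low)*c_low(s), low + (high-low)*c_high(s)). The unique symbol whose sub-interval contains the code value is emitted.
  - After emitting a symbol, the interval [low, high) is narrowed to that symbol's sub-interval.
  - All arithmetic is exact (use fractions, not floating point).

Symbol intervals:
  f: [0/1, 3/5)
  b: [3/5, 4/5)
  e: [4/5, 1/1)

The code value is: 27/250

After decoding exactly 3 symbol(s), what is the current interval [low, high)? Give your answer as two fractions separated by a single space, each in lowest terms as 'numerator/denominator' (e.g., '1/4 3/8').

Step 1: interval [0/1, 1/1), width = 1/1 - 0/1 = 1/1
  'f': [0/1 + 1/1*0/1, 0/1 + 1/1*3/5) = [0/1, 3/5) <- contains code 27/250
  'b': [0/1 + 1/1*3/5, 0/1 + 1/1*4/5) = [3/5, 4/5)
  'e': [0/1 + 1/1*4/5, 0/1 + 1/1*1/1) = [4/5, 1/1)
  emit 'f', narrow to [0/1, 3/5)
Step 2: interval [0/1, 3/5), width = 3/5 - 0/1 = 3/5
  'f': [0/1 + 3/5*0/1, 0/1 + 3/5*3/5) = [0/1, 9/25) <- contains code 27/250
  'b': [0/1 + 3/5*3/5, 0/1 + 3/5*4/5) = [9/25, 12/25)
  'e': [0/1 + 3/5*4/5, 0/1 + 3/5*1/1) = [12/25, 3/5)
  emit 'f', narrow to [0/1, 9/25)
Step 3: interval [0/1, 9/25), width = 9/25 - 0/1 = 9/25
  'f': [0/1 + 9/25*0/1, 0/1 + 9/25*3/5) = [0/1, 27/125) <- contains code 27/250
  'b': [0/1 + 9/25*3/5, 0/1 + 9/25*4/5) = [27/125, 36/125)
  'e': [0/1 + 9/25*4/5, 0/1 + 9/25*1/1) = [36/125, 9/25)
  emit 'f', narrow to [0/1, 27/125)

Answer: 0/1 27/125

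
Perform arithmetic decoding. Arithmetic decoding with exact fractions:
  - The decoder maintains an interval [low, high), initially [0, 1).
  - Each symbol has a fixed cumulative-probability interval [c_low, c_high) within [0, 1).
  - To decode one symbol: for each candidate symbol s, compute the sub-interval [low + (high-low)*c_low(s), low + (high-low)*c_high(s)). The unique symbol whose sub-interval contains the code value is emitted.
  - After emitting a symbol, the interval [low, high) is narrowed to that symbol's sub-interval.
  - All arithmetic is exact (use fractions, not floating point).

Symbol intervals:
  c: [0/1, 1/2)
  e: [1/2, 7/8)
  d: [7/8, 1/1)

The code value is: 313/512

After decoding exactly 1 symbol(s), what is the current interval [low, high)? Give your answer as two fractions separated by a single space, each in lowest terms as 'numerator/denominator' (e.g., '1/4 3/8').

Step 1: interval [0/1, 1/1), width = 1/1 - 0/1 = 1/1
  'c': [0/1 + 1/1*0/1, 0/1 + 1/1*1/2) = [0/1, 1/2)
  'e': [0/1 + 1/1*1/2, 0/1 + 1/1*7/8) = [1/2, 7/8) <- contains code 313/512
  'd': [0/1 + 1/1*7/8, 0/1 + 1/1*1/1) = [7/8, 1/1)
  emit 'e', narrow to [1/2, 7/8)

Answer: 1/2 7/8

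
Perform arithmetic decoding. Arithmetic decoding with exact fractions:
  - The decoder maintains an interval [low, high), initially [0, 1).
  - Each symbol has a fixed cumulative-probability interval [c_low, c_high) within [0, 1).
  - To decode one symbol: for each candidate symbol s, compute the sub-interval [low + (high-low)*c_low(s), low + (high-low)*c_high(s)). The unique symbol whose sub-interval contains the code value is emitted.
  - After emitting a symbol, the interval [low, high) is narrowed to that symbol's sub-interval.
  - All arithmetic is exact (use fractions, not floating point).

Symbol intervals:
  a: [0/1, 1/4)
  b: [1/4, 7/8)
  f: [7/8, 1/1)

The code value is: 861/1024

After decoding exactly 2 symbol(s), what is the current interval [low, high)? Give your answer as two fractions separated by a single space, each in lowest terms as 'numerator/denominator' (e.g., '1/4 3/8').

Step 1: interval [0/1, 1/1), width = 1/1 - 0/1 = 1/1
  'a': [0/1 + 1/1*0/1, 0/1 + 1/1*1/4) = [0/1, 1/4)
  'b': [0/1 + 1/1*1/4, 0/1 + 1/1*7/8) = [1/4, 7/8) <- contains code 861/1024
  'f': [0/1 + 1/1*7/8, 0/1 + 1/1*1/1) = [7/8, 1/1)
  emit 'b', narrow to [1/4, 7/8)
Step 2: interval [1/4, 7/8), width = 7/8 - 1/4 = 5/8
  'a': [1/4 + 5/8*0/1, 1/4 + 5/8*1/4) = [1/4, 13/32)
  'b': [1/4 + 5/8*1/4, 1/4 + 5/8*7/8) = [13/32, 51/64)
  'f': [1/4 + 5/8*7/8, 1/4 + 5/8*1/1) = [51/64, 7/8) <- contains code 861/1024
  emit 'f', narrow to [51/64, 7/8)

Answer: 51/64 7/8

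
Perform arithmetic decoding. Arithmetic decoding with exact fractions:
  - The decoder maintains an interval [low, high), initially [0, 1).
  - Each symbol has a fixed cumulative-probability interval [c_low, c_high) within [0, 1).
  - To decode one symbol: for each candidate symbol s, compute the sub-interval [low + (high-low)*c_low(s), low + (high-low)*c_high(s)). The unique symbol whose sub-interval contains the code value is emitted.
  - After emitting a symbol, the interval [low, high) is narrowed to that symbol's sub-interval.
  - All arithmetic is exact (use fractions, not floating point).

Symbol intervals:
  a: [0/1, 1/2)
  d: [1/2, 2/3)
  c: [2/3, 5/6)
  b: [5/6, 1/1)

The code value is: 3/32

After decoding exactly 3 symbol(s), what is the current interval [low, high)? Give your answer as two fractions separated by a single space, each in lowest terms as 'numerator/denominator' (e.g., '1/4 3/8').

Answer: 0/1 1/8

Derivation:
Step 1: interval [0/1, 1/1), width = 1/1 - 0/1 = 1/1
  'a': [0/1 + 1/1*0/1, 0/1 + 1/1*1/2) = [0/1, 1/2) <- contains code 3/32
  'd': [0/1 + 1/1*1/2, 0/1 + 1/1*2/3) = [1/2, 2/3)
  'c': [0/1 + 1/1*2/3, 0/1 + 1/1*5/6) = [2/3, 5/6)
  'b': [0/1 + 1/1*5/6, 0/1 + 1/1*1/1) = [5/6, 1/1)
  emit 'a', narrow to [0/1, 1/2)
Step 2: interval [0/1, 1/2), width = 1/2 - 0/1 = 1/2
  'a': [0/1 + 1/2*0/1, 0/1 + 1/2*1/2) = [0/1, 1/4) <- contains code 3/32
  'd': [0/1 + 1/2*1/2, 0/1 + 1/2*2/3) = [1/4, 1/3)
  'c': [0/1 + 1/2*2/3, 0/1 + 1/2*5/6) = [1/3, 5/12)
  'b': [0/1 + 1/2*5/6, 0/1 + 1/2*1/1) = [5/12, 1/2)
  emit 'a', narrow to [0/1, 1/4)
Step 3: interval [0/1, 1/4), width = 1/4 - 0/1 = 1/4
  'a': [0/1 + 1/4*0/1, 0/1 + 1/4*1/2) = [0/1, 1/8) <- contains code 3/32
  'd': [0/1 + 1/4*1/2, 0/1 + 1/4*2/3) = [1/8, 1/6)
  'c': [0/1 + 1/4*2/3, 0/1 + 1/4*5/6) = [1/6, 5/24)
  'b': [0/1 + 1/4*5/6, 0/1 + 1/4*1/1) = [5/24, 1/4)
  emit 'a', narrow to [0/1, 1/8)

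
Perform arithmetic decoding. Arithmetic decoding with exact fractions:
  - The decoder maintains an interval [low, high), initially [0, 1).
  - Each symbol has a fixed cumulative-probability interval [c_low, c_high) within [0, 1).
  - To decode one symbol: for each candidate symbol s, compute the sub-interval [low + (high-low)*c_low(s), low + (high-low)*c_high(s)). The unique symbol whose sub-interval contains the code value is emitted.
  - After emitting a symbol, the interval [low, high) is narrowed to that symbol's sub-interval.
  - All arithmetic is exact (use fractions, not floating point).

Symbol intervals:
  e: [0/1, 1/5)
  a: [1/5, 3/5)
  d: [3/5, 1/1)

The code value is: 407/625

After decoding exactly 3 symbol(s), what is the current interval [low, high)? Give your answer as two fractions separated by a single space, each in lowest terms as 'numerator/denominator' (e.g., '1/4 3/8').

Step 1: interval [0/1, 1/1), width = 1/1 - 0/1 = 1/1
  'e': [0/1 + 1/1*0/1, 0/1 + 1/1*1/5) = [0/1, 1/5)
  'a': [0/1 + 1/1*1/5, 0/1 + 1/1*3/5) = [1/5, 3/5)
  'd': [0/1 + 1/1*3/5, 0/1 + 1/1*1/1) = [3/5, 1/1) <- contains code 407/625
  emit 'd', narrow to [3/5, 1/1)
Step 2: interval [3/5, 1/1), width = 1/1 - 3/5 = 2/5
  'e': [3/5 + 2/5*0/1, 3/5 + 2/5*1/5) = [3/5, 17/25) <- contains code 407/625
  'a': [3/5 + 2/5*1/5, 3/5 + 2/5*3/5) = [17/25, 21/25)
  'd': [3/5 + 2/5*3/5, 3/5 + 2/5*1/1) = [21/25, 1/1)
  emit 'e', narrow to [3/5, 17/25)
Step 3: interval [3/5, 17/25), width = 17/25 - 3/5 = 2/25
  'e': [3/5 + 2/25*0/1, 3/5 + 2/25*1/5) = [3/5, 77/125)
  'a': [3/5 + 2/25*1/5, 3/5 + 2/25*3/5) = [77/125, 81/125)
  'd': [3/5 + 2/25*3/5, 3/5 + 2/25*1/1) = [81/125, 17/25) <- contains code 407/625
  emit 'd', narrow to [81/125, 17/25)

Answer: 81/125 17/25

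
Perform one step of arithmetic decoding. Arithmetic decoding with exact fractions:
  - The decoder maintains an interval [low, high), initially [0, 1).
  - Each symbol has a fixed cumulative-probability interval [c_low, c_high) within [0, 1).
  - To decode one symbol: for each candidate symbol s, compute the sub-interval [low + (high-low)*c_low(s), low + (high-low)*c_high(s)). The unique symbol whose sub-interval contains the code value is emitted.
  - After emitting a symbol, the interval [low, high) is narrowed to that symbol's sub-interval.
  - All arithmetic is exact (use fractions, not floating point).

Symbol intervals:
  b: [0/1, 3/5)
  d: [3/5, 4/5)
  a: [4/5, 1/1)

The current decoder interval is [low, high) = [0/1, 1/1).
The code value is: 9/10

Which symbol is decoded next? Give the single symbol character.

Interval width = high − low = 1/1 − 0/1 = 1/1
Scaled code = (code − low) / width = (9/10 − 0/1) / 1/1 = 9/10
  b: [0/1, 3/5) 
  d: [3/5, 4/5) 
  a: [4/5, 1/1) ← scaled code falls here ✓

Answer: a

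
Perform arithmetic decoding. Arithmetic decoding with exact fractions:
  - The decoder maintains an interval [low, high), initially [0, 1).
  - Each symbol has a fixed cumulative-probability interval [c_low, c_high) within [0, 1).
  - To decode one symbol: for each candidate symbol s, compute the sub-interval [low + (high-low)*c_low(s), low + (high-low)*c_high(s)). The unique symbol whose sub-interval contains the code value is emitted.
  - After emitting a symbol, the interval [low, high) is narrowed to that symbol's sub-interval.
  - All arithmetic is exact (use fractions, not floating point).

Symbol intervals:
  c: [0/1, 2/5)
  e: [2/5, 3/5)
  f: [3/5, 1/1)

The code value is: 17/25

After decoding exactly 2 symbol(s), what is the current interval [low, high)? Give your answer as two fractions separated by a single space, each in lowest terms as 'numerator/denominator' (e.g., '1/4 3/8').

Step 1: interval [0/1, 1/1), width = 1/1 - 0/1 = 1/1
  'c': [0/1 + 1/1*0/1, 0/1 + 1/1*2/5) = [0/1, 2/5)
  'e': [0/1 + 1/1*2/5, 0/1 + 1/1*3/5) = [2/5, 3/5)
  'f': [0/1 + 1/1*3/5, 0/1 + 1/1*1/1) = [3/5, 1/1) <- contains code 17/25
  emit 'f', narrow to [3/5, 1/1)
Step 2: interval [3/5, 1/1), width = 1/1 - 3/5 = 2/5
  'c': [3/5 + 2/5*0/1, 3/5 + 2/5*2/5) = [3/5, 19/25) <- contains code 17/25
  'e': [3/5 + 2/5*2/5, 3/5 + 2/5*3/5) = [19/25, 21/25)
  'f': [3/5 + 2/5*3/5, 3/5 + 2/5*1/1) = [21/25, 1/1)
  emit 'c', narrow to [3/5, 19/25)

Answer: 3/5 19/25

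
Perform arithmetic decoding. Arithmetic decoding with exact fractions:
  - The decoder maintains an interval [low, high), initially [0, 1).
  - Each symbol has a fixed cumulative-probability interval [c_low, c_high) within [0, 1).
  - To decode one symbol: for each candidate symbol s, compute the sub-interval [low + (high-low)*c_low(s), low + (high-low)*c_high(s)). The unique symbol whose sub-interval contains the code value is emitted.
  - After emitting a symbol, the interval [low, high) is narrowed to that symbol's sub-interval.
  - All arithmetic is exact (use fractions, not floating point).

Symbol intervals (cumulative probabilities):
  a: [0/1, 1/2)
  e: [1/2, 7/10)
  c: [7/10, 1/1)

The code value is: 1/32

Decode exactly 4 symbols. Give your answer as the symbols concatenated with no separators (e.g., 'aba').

Step 1: interval [0/1, 1/1), width = 1/1 - 0/1 = 1/1
  'a': [0/1 + 1/1*0/1, 0/1 + 1/1*1/2) = [0/1, 1/2) <- contains code 1/32
  'e': [0/1 + 1/1*1/2, 0/1 + 1/1*7/10) = [1/2, 7/10)
  'c': [0/1 + 1/1*7/10, 0/1 + 1/1*1/1) = [7/10, 1/1)
  emit 'a', narrow to [0/1, 1/2)
Step 2: interval [0/1, 1/2), width = 1/2 - 0/1 = 1/2
  'a': [0/1 + 1/2*0/1, 0/1 + 1/2*1/2) = [0/1, 1/4) <- contains code 1/32
  'e': [0/1 + 1/2*1/2, 0/1 + 1/2*7/10) = [1/4, 7/20)
  'c': [0/1 + 1/2*7/10, 0/1 + 1/2*1/1) = [7/20, 1/2)
  emit 'a', narrow to [0/1, 1/4)
Step 3: interval [0/1, 1/4), width = 1/4 - 0/1 = 1/4
  'a': [0/1 + 1/4*0/1, 0/1 + 1/4*1/2) = [0/1, 1/8) <- contains code 1/32
  'e': [0/1 + 1/4*1/2, 0/1 + 1/4*7/10) = [1/8, 7/40)
  'c': [0/1 + 1/4*7/10, 0/1 + 1/4*1/1) = [7/40, 1/4)
  emit 'a', narrow to [0/1, 1/8)
Step 4: interval [0/1, 1/8), width = 1/8 - 0/1 = 1/8
  'a': [0/1 + 1/8*0/1, 0/1 + 1/8*1/2) = [0/1, 1/16) <- contains code 1/32
  'e': [0/1 + 1/8*1/2, 0/1 + 1/8*7/10) = [1/16, 7/80)
  'c': [0/1 + 1/8*7/10, 0/1 + 1/8*1/1) = [7/80, 1/8)
  emit 'a', narrow to [0/1, 1/16)

Answer: aaaa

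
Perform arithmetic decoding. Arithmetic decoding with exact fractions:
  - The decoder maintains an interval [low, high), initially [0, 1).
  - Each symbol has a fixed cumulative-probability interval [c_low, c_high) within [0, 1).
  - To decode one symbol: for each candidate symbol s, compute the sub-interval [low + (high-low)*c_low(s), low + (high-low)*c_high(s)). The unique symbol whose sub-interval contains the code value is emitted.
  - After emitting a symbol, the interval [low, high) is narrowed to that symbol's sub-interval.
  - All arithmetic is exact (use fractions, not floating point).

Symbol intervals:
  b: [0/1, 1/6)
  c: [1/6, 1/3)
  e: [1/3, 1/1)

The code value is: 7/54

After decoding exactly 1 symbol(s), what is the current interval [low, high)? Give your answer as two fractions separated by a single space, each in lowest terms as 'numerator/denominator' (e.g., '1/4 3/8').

Step 1: interval [0/1, 1/1), width = 1/1 - 0/1 = 1/1
  'b': [0/1 + 1/1*0/1, 0/1 + 1/1*1/6) = [0/1, 1/6) <- contains code 7/54
  'c': [0/1 + 1/1*1/6, 0/1 + 1/1*1/3) = [1/6, 1/3)
  'e': [0/1 + 1/1*1/3, 0/1 + 1/1*1/1) = [1/3, 1/1)
  emit 'b', narrow to [0/1, 1/6)

Answer: 0/1 1/6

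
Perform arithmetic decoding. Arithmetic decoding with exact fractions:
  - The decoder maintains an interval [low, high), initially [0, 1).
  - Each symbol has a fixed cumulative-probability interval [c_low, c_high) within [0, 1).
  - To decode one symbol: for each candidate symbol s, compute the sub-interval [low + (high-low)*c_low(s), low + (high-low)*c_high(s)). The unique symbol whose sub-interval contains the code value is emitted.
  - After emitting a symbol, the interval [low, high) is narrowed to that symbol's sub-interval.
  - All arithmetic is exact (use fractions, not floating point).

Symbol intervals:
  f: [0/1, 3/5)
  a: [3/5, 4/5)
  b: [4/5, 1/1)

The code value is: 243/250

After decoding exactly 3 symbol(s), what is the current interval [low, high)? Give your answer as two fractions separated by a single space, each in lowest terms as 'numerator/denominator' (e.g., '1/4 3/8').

Answer: 24/25 123/125

Derivation:
Step 1: interval [0/1, 1/1), width = 1/1 - 0/1 = 1/1
  'f': [0/1 + 1/1*0/1, 0/1 + 1/1*3/5) = [0/1, 3/5)
  'a': [0/1 + 1/1*3/5, 0/1 + 1/1*4/5) = [3/5, 4/5)
  'b': [0/1 + 1/1*4/5, 0/1 + 1/1*1/1) = [4/5, 1/1) <- contains code 243/250
  emit 'b', narrow to [4/5, 1/1)
Step 2: interval [4/5, 1/1), width = 1/1 - 4/5 = 1/5
  'f': [4/5 + 1/5*0/1, 4/5 + 1/5*3/5) = [4/5, 23/25)
  'a': [4/5 + 1/5*3/5, 4/5 + 1/5*4/5) = [23/25, 24/25)
  'b': [4/5 + 1/5*4/5, 4/5 + 1/5*1/1) = [24/25, 1/1) <- contains code 243/250
  emit 'b', narrow to [24/25, 1/1)
Step 3: interval [24/25, 1/1), width = 1/1 - 24/25 = 1/25
  'f': [24/25 + 1/25*0/1, 24/25 + 1/25*3/5) = [24/25, 123/125) <- contains code 243/250
  'a': [24/25 + 1/25*3/5, 24/25 + 1/25*4/5) = [123/125, 124/125)
  'b': [24/25 + 1/25*4/5, 24/25 + 1/25*1/1) = [124/125, 1/1)
  emit 'f', narrow to [24/25, 123/125)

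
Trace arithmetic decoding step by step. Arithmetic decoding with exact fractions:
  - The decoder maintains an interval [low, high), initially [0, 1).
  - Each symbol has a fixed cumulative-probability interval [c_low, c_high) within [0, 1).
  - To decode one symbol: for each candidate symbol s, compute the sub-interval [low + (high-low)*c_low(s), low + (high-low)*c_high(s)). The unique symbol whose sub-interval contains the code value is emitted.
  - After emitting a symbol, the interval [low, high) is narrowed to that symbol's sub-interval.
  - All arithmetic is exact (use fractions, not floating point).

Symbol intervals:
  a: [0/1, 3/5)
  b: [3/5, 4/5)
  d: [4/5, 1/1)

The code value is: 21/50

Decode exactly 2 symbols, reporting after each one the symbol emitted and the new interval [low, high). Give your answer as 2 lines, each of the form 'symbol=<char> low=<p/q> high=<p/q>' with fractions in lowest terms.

Answer: symbol=a low=0/1 high=3/5
symbol=b low=9/25 high=12/25

Derivation:
Step 1: interval [0/1, 1/1), width = 1/1 - 0/1 = 1/1
  'a': [0/1 + 1/1*0/1, 0/1 + 1/1*3/5) = [0/1, 3/5) <- contains code 21/50
  'b': [0/1 + 1/1*3/5, 0/1 + 1/1*4/5) = [3/5, 4/5)
  'd': [0/1 + 1/1*4/5, 0/1 + 1/1*1/1) = [4/5, 1/1)
  emit 'a', narrow to [0/1, 3/5)
Step 2: interval [0/1, 3/5), width = 3/5 - 0/1 = 3/5
  'a': [0/1 + 3/5*0/1, 0/1 + 3/5*3/5) = [0/1, 9/25)
  'b': [0/1 + 3/5*3/5, 0/1 + 3/5*4/5) = [9/25, 12/25) <- contains code 21/50
  'd': [0/1 + 3/5*4/5, 0/1 + 3/5*1/1) = [12/25, 3/5)
  emit 'b', narrow to [9/25, 12/25)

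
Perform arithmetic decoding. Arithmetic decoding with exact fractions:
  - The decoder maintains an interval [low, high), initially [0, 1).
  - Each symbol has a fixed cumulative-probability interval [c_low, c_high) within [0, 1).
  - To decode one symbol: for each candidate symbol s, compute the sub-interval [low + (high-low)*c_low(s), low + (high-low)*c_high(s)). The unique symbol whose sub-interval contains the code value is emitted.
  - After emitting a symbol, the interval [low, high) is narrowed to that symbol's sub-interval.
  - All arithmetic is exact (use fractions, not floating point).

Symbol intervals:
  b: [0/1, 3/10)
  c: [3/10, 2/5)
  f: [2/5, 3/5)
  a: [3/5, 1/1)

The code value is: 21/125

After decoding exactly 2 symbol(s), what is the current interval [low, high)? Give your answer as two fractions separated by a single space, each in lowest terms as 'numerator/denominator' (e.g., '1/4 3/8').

Answer: 3/25 9/50

Derivation:
Step 1: interval [0/1, 1/1), width = 1/1 - 0/1 = 1/1
  'b': [0/1 + 1/1*0/1, 0/1 + 1/1*3/10) = [0/1, 3/10) <- contains code 21/125
  'c': [0/1 + 1/1*3/10, 0/1 + 1/1*2/5) = [3/10, 2/5)
  'f': [0/1 + 1/1*2/5, 0/1 + 1/1*3/5) = [2/5, 3/5)
  'a': [0/1 + 1/1*3/5, 0/1 + 1/1*1/1) = [3/5, 1/1)
  emit 'b', narrow to [0/1, 3/10)
Step 2: interval [0/1, 3/10), width = 3/10 - 0/1 = 3/10
  'b': [0/1 + 3/10*0/1, 0/1 + 3/10*3/10) = [0/1, 9/100)
  'c': [0/1 + 3/10*3/10, 0/1 + 3/10*2/5) = [9/100, 3/25)
  'f': [0/1 + 3/10*2/5, 0/1 + 3/10*3/5) = [3/25, 9/50) <- contains code 21/125
  'a': [0/1 + 3/10*3/5, 0/1 + 3/10*1/1) = [9/50, 3/10)
  emit 'f', narrow to [3/25, 9/50)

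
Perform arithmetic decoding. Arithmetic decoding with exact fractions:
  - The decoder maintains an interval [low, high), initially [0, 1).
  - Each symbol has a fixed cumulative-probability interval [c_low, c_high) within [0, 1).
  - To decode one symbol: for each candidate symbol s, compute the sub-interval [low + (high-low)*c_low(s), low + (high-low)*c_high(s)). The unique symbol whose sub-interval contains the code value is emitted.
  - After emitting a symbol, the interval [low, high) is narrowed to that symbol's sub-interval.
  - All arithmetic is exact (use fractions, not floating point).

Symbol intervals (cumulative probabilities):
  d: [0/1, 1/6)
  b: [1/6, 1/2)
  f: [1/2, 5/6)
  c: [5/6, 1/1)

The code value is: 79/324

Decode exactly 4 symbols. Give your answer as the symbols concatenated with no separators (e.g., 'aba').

Answer: bbbd

Derivation:
Step 1: interval [0/1, 1/1), width = 1/1 - 0/1 = 1/1
  'd': [0/1 + 1/1*0/1, 0/1 + 1/1*1/6) = [0/1, 1/6)
  'b': [0/1 + 1/1*1/6, 0/1 + 1/1*1/2) = [1/6, 1/2) <- contains code 79/324
  'f': [0/1 + 1/1*1/2, 0/1 + 1/1*5/6) = [1/2, 5/6)
  'c': [0/1 + 1/1*5/6, 0/1 + 1/1*1/1) = [5/6, 1/1)
  emit 'b', narrow to [1/6, 1/2)
Step 2: interval [1/6, 1/2), width = 1/2 - 1/6 = 1/3
  'd': [1/6 + 1/3*0/1, 1/6 + 1/3*1/6) = [1/6, 2/9)
  'b': [1/6 + 1/3*1/6, 1/6 + 1/3*1/2) = [2/9, 1/3) <- contains code 79/324
  'f': [1/6 + 1/3*1/2, 1/6 + 1/3*5/6) = [1/3, 4/9)
  'c': [1/6 + 1/3*5/6, 1/6 + 1/3*1/1) = [4/9, 1/2)
  emit 'b', narrow to [2/9, 1/3)
Step 3: interval [2/9, 1/3), width = 1/3 - 2/9 = 1/9
  'd': [2/9 + 1/9*0/1, 2/9 + 1/9*1/6) = [2/9, 13/54)
  'b': [2/9 + 1/9*1/6, 2/9 + 1/9*1/2) = [13/54, 5/18) <- contains code 79/324
  'f': [2/9 + 1/9*1/2, 2/9 + 1/9*5/6) = [5/18, 17/54)
  'c': [2/9 + 1/9*5/6, 2/9 + 1/9*1/1) = [17/54, 1/3)
  emit 'b', narrow to [13/54, 5/18)
Step 4: interval [13/54, 5/18), width = 5/18 - 13/54 = 1/27
  'd': [13/54 + 1/27*0/1, 13/54 + 1/27*1/6) = [13/54, 20/81) <- contains code 79/324
  'b': [13/54 + 1/27*1/6, 13/54 + 1/27*1/2) = [20/81, 7/27)
  'f': [13/54 + 1/27*1/2, 13/54 + 1/27*5/6) = [7/27, 22/81)
  'c': [13/54 + 1/27*5/6, 13/54 + 1/27*1/1) = [22/81, 5/18)
  emit 'd', narrow to [13/54, 20/81)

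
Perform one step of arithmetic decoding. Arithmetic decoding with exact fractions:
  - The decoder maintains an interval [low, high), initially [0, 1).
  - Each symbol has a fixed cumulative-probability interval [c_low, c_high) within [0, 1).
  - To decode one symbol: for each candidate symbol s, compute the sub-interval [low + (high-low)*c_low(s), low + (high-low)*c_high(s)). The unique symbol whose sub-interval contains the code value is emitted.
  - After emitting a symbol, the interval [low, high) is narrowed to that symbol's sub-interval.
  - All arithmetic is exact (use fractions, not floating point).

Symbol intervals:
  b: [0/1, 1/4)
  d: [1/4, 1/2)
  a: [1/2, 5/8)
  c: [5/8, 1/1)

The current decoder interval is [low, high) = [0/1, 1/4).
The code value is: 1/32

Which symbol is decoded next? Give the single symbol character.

Interval width = high − low = 1/4 − 0/1 = 1/4
Scaled code = (code − low) / width = (1/32 − 0/1) / 1/4 = 1/8
  b: [0/1, 1/4) ← scaled code falls here ✓
  d: [1/4, 1/2) 
  a: [1/2, 5/8) 
  c: [5/8, 1/1) 

Answer: b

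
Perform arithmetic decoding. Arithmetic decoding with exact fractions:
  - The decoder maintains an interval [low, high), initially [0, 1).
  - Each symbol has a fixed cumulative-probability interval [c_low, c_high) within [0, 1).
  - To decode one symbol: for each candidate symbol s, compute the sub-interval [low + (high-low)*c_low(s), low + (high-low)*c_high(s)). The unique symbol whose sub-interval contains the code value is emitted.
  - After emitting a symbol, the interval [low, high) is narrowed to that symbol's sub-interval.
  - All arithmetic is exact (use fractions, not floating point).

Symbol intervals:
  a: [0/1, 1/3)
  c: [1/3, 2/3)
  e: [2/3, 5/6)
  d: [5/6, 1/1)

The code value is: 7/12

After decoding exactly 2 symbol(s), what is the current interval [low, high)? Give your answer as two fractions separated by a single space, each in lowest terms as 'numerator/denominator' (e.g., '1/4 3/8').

Step 1: interval [0/1, 1/1), width = 1/1 - 0/1 = 1/1
  'a': [0/1 + 1/1*0/1, 0/1 + 1/1*1/3) = [0/1, 1/3)
  'c': [0/1 + 1/1*1/3, 0/1 + 1/1*2/3) = [1/3, 2/3) <- contains code 7/12
  'e': [0/1 + 1/1*2/3, 0/1 + 1/1*5/6) = [2/3, 5/6)
  'd': [0/1 + 1/1*5/6, 0/1 + 1/1*1/1) = [5/6, 1/1)
  emit 'c', narrow to [1/3, 2/3)
Step 2: interval [1/3, 2/3), width = 2/3 - 1/3 = 1/3
  'a': [1/3 + 1/3*0/1, 1/3 + 1/3*1/3) = [1/3, 4/9)
  'c': [1/3 + 1/3*1/3, 1/3 + 1/3*2/3) = [4/9, 5/9)
  'e': [1/3 + 1/3*2/3, 1/3 + 1/3*5/6) = [5/9, 11/18) <- contains code 7/12
  'd': [1/3 + 1/3*5/6, 1/3 + 1/3*1/1) = [11/18, 2/3)
  emit 'e', narrow to [5/9, 11/18)

Answer: 5/9 11/18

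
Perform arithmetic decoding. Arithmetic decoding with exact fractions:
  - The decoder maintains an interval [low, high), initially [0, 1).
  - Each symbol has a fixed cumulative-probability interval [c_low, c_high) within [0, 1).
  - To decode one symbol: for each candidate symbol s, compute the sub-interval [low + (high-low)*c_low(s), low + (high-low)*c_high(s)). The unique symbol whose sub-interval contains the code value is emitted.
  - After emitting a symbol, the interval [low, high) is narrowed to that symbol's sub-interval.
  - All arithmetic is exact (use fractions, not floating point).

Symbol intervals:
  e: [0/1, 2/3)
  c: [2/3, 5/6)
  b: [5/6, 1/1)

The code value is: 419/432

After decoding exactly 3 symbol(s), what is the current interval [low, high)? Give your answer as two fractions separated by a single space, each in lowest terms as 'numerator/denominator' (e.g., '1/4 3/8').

Answer: 209/216 35/36

Derivation:
Step 1: interval [0/1, 1/1), width = 1/1 - 0/1 = 1/1
  'e': [0/1 + 1/1*0/1, 0/1 + 1/1*2/3) = [0/1, 2/3)
  'c': [0/1 + 1/1*2/3, 0/1 + 1/1*5/6) = [2/3, 5/6)
  'b': [0/1 + 1/1*5/6, 0/1 + 1/1*1/1) = [5/6, 1/1) <- contains code 419/432
  emit 'b', narrow to [5/6, 1/1)
Step 2: interval [5/6, 1/1), width = 1/1 - 5/6 = 1/6
  'e': [5/6 + 1/6*0/1, 5/6 + 1/6*2/3) = [5/6, 17/18)
  'c': [5/6 + 1/6*2/3, 5/6 + 1/6*5/6) = [17/18, 35/36) <- contains code 419/432
  'b': [5/6 + 1/6*5/6, 5/6 + 1/6*1/1) = [35/36, 1/1)
  emit 'c', narrow to [17/18, 35/36)
Step 3: interval [17/18, 35/36), width = 35/36 - 17/18 = 1/36
  'e': [17/18 + 1/36*0/1, 17/18 + 1/36*2/3) = [17/18, 26/27)
  'c': [17/18 + 1/36*2/3, 17/18 + 1/36*5/6) = [26/27, 209/216)
  'b': [17/18 + 1/36*5/6, 17/18 + 1/36*1/1) = [209/216, 35/36) <- contains code 419/432
  emit 'b', narrow to [209/216, 35/36)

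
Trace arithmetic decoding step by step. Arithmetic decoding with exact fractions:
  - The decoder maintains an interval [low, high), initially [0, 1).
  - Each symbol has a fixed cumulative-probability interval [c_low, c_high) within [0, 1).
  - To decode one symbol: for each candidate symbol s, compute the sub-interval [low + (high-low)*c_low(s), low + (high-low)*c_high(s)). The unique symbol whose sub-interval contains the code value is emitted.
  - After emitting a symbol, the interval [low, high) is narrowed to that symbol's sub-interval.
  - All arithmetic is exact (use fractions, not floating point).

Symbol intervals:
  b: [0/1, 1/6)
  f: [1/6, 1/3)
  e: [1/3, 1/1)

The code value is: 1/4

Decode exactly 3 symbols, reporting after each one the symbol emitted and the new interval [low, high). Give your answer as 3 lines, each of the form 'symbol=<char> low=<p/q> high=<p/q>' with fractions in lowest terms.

Answer: symbol=f low=1/6 high=1/3
symbol=e low=2/9 high=1/3
symbol=f low=13/54 high=7/27

Derivation:
Step 1: interval [0/1, 1/1), width = 1/1 - 0/1 = 1/1
  'b': [0/1 + 1/1*0/1, 0/1 + 1/1*1/6) = [0/1, 1/6)
  'f': [0/1 + 1/1*1/6, 0/1 + 1/1*1/3) = [1/6, 1/3) <- contains code 1/4
  'e': [0/1 + 1/1*1/3, 0/1 + 1/1*1/1) = [1/3, 1/1)
  emit 'f', narrow to [1/6, 1/3)
Step 2: interval [1/6, 1/3), width = 1/3 - 1/6 = 1/6
  'b': [1/6 + 1/6*0/1, 1/6 + 1/6*1/6) = [1/6, 7/36)
  'f': [1/6 + 1/6*1/6, 1/6 + 1/6*1/3) = [7/36, 2/9)
  'e': [1/6 + 1/6*1/3, 1/6 + 1/6*1/1) = [2/9, 1/3) <- contains code 1/4
  emit 'e', narrow to [2/9, 1/3)
Step 3: interval [2/9, 1/3), width = 1/3 - 2/9 = 1/9
  'b': [2/9 + 1/9*0/1, 2/9 + 1/9*1/6) = [2/9, 13/54)
  'f': [2/9 + 1/9*1/6, 2/9 + 1/9*1/3) = [13/54, 7/27) <- contains code 1/4
  'e': [2/9 + 1/9*1/3, 2/9 + 1/9*1/1) = [7/27, 1/3)
  emit 'f', narrow to [13/54, 7/27)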